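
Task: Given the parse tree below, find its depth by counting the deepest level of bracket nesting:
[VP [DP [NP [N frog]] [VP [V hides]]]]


Count bracket nesting levels:
'[' at pos 0: depth = 1
'[' at pos 4: depth = 2
'[' at pos 8: depth = 3
'[' at pos 12: depth = 4
'[' at pos 22: depth = 3
'[' at pos 26: depth = 4
Maximum depth reached: 4

4


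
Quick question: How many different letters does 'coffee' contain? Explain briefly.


Unique letters in 'coffee': {c, e, f, o} = 4 distinct letters.

4


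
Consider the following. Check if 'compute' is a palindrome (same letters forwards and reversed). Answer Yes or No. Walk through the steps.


Forward: 'compute'
Reversed: 'etupmoc'
They differ.

No


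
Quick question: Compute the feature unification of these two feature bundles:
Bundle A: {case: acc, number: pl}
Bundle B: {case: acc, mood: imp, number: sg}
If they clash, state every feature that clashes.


Compare features:
case: A=acc vs B=acc -> unified: acc
mood: A=_ vs B=imp -> unified: imp
number: A=pl vs B=sg -> CLASH
Clash detected on feature 'number' (pl vs sg); unification fails.

CLASH on 'number' (pl vs sg)


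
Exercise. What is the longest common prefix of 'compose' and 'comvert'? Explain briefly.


Compare from the start: 3 characters match: 'com'. Mismatch at position 4: 'p' vs 'v'.

com


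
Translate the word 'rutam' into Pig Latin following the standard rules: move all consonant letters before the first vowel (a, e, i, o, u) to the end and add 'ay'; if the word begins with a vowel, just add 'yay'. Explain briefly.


'rutam': move consonant cluster 'r' to end and add 'ay': 'utamray'.

utamray


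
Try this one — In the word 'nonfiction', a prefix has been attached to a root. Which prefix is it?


The word 'nonfiction' = 'non' (prefix) + 'fiction' (root). The prefix is 'non'.

non


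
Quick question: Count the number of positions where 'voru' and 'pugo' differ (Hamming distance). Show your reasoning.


Alignment:
Position 1: 'v' vs 'p' = DIFFER
Position 2: 'o' vs 'u' = DIFFER
Position 3: 'r' vs 'g' = DIFFER
Position 4: 'u' vs 'o' = DIFFER
Total differences: 4

4


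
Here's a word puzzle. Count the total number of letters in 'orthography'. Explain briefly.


Spell out 'orthography' and number each letter: o(1), r(2), t(3), h(4), o(5), g(6), r(7), a(8), p(9), h(10), y(11). Total: 11 letters.

11


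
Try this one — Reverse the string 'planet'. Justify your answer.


Reverse 'planet' character by character: 'tenalp'.

tenalp


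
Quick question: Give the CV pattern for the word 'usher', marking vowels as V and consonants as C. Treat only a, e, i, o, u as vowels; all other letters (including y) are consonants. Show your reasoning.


Letter mapping: u = V, s = C, h = C, e = V, r = C.

VCCVC


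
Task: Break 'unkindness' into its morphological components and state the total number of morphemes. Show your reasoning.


Step 1: Identify prefix: 'un' (meaning: not/reverse)
Step 2: Identify root: 'kind'
Step 3: Identify suffix(es): 'ness'
Decomposition: un- (prefix: not/reverse) + kind (root) + -ness (suffix: state of)
Total morphemes: 3

3 morphemes (un- (prefix: not/reverse) + kind (root) + -ness (suffix: state of))


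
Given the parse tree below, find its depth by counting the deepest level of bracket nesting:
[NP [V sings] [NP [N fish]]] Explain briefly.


Count bracket nesting levels:
'[' at pos 0: depth = 1
'[' at pos 4: depth = 2
'[' at pos 14: depth = 2
'[' at pos 18: depth = 3
Maximum depth reached: 3

3


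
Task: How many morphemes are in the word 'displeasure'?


Decomposition: dis- (prefix) + please (root) + -ure (suffix) = 3 morpheme(s)

3 morphemes


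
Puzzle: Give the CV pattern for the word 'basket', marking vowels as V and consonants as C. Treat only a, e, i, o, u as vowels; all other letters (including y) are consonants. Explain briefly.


Letter mapping: b = C, a = V, s = C, k = C, e = V, t = C.

CVCCVC


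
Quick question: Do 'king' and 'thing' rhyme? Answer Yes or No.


Rime (stressed vowel + following sounds) of 'king': -ing = /ɪŋ/
Rime of 'thing': -ing = /ɪŋ/
/ɪŋ/ and /ɪŋ/ are the same ending sound, so the words rhyme.

Yes


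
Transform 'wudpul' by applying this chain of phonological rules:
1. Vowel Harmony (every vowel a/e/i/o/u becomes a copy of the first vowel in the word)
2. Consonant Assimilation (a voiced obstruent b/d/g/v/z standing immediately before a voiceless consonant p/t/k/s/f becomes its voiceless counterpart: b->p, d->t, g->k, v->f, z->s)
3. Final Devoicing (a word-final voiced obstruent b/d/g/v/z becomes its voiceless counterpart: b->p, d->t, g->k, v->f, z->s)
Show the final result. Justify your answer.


Starting form: 'wudpul'
Rule 1: Vowel Harmony: all vowels already match. No change.
Rule 2: Consonant Assimilation: voiced obstruent before voiceless consonant becomes voiceless ('dp' -> 'tp'). 'wudpul' -> 'wutpul'
Rule 3: Final Devoicing: final consonant 'l' is not one of the voiced obstruents b/d/g/v/z. No change.
Final form: 'wutpul'

wutpul


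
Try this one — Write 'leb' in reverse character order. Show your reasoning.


Reverse 'leb' character by character: 'bel'.

bel


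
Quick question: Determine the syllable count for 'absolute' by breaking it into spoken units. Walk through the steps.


Break 'absolute' into syllables: ab-so-lute -> ab | so | lute = 3 syllables

3 syllables


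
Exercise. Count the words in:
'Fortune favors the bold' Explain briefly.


Split into words: Fortune | favors | the | bold = 4 words.

4


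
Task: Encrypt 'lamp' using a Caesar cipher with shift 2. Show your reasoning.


Shift each letter by 2: l -> n, a -> c, m -> o, p -> r. Result: 'ncor'.

ncor


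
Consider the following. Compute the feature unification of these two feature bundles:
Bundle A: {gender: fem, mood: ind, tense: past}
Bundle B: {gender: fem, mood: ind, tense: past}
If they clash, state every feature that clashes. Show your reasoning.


Compare features:
gender: A=fem vs B=fem -> unified: fem
mood: A=ind vs B=ind -> unified: ind
tense: A=past vs B=past -> unified: past
No clashes found.

Unified: {gender: fem, mood: ind, tense: past}


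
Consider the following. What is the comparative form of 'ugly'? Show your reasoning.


Apply comparative formation (consonant + y: change y to i, add -er): 'ugly' -> 'uglier'.

uglier


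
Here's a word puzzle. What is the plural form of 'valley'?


Apply rule: Add -s. 'valley' becomes 'valleys'.

valleys


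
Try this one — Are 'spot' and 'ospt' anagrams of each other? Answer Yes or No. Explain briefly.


Sorted letters of 'spot': 'opst'
Sorted letters of 'ospt': 'opst'
They match.

Yes


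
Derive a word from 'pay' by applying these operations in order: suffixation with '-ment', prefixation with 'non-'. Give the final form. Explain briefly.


Step 1: Add suffix '-ment' to 'pay' = 'payment'
Step 2: Add prefix 'non-' to 'payment' = 'nonpayment'

nonpayment


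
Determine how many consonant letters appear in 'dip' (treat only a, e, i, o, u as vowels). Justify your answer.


Consonants in 'dip': d, p = 2 consonants.

2


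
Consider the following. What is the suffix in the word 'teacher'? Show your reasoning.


The word 'teacher' = 'teach' (root) + '-er' (suffix). The suffix is '-er'.

er


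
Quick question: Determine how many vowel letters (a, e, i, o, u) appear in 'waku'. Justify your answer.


Vowels in 'waku': a, u = 2 vowels.

2


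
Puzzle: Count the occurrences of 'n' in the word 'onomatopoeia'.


Letter 'n' in 'onomatopoeia': found at position(s) 2 = 1 occurrence(s).

1


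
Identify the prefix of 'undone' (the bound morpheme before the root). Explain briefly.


The word 'undone' = 'un' (prefix) + 'done' (root). The prefix is 'un'.

un


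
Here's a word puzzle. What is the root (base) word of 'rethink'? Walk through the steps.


Remove prefix 're' from 'rethink' to get root 'think'.

think


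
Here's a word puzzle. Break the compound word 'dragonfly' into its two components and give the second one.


Split 'dragonfly' into 'dragon' + 'fly'. The second part is 'fly'.

fly


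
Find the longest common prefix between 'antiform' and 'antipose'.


Compare from the start: 4 characters match: 'anti'. Mismatch at position 5: 'f' vs 'p'.

anti


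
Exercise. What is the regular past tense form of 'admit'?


Apply rule: Double final consonant and add -ed. 'admit' becomes 'admitted'.

admitted


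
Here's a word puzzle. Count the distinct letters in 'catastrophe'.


Unique letters in 'catastrophe': {a, c, e, h, o, p, r, s, t} = 9 distinct letters.

9


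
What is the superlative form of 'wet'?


Apply superlative formation (double final consonant, add -est): 'wet' -> 'wettest'.

wettest


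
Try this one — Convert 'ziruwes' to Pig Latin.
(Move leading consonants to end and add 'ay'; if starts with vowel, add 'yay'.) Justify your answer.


'ziruwes': move consonant cluster 'z' to end and add 'ay': 'iruweszay'.

iruweszay


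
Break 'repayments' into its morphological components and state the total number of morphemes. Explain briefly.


Step 1: Identify prefix: 're' (meaning: again)
Step 2: Identify root: 'pay'
Step 3: Identify suffix(es): 'ment, s'
Decomposition: re- (prefix: again) + pay (root) + -ment (suffix: action/result) + -s (plural)
Total morphemes: 4

4 morphemes (re- (prefix: again) + pay (root) + -ment (suffix: action/result) + -s (plural))


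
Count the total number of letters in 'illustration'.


Spell out 'illustration' and number each letter: i(1), l(2), l(3), u(4), s(5), t(6), r(7), a(8), t(9), i(10), o(11), n(12). Total: 12 letters.

12


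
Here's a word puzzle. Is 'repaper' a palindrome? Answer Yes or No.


Forward: 'repaper'
Reversed: 'repaper'
They are identical.

Yes


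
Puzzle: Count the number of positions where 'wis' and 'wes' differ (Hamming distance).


Alignment:
Position 1: 'w' vs 'w' = match
Position 2: 'i' vs 'e' = DIFFER
Position 3: 's' vs 's' = match
Total differences: 1

1


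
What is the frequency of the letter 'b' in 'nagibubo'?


Letter 'b' in 'nagibubo': found at position(s) 5, 7 = 2 occurrence(s).

2


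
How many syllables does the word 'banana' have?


Break 'banana' into syllables: ba-na-na -> ba | na | na = 3 syllables

3 syllables


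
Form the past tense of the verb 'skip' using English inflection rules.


Apply rule: Double final consonant and add -ed. 'skip' becomes 'skipped'.

skipped


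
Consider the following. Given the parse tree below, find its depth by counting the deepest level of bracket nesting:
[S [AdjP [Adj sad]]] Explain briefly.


Count bracket nesting levels:
'[' at pos 0: depth = 1
'[' at pos 3: depth = 2
'[' at pos 9: depth = 3
Maximum depth reached: 3

3


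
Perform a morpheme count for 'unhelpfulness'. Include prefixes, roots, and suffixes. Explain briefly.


Decomposition: un- (prefix) + help (root) + -ful (suffix) + -ness (suffix) = 4 morpheme(s)

4 morphemes


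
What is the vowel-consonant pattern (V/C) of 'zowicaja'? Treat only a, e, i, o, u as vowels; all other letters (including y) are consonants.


Letter mapping: z = C, o = V, w = C, i = V, c = C, a = V, j = C, a = V.

CVCVCVCV


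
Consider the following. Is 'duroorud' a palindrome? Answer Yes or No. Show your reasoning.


Forward: 'duroorud'
Reversed: 'duroorud'
They are identical.

Yes


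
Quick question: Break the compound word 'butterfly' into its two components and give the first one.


Split 'butterfly' into 'butter' + 'fly'. The first part is 'butter'.

butter


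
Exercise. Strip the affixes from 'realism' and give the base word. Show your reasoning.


Remove suffix '-ism' from 'realism' to get root 'real'.

real


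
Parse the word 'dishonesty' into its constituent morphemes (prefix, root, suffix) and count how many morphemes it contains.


Step 1: Identify prefix: 'dis' (meaning: not/apart)
Step 2: Identify root: 'honest'
Step 3: Identify suffix(es): 'y'
Decomposition: dis- (prefix: not/apart) + honest (root) + -y (suffix: quality)
Total morphemes: 3

3 morphemes (dis- (prefix: not/apart) + honest (root) + -y (suffix: quality))


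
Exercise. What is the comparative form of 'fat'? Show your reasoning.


Apply comparative formation (double final consonant, add -er): 'fat' -> 'fatter'.

fatter


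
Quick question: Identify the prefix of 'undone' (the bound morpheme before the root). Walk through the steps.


The word 'undone' = 'un' (prefix) + 'done' (root). The prefix is 'un'.

un


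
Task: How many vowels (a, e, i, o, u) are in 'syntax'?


Vowels in 'syntax': a = 1 vowels.

1


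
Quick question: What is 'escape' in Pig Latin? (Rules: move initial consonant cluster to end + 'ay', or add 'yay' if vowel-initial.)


'escape' starts with a vowel, so add 'yay': 'escapeyay'.

escapeyay


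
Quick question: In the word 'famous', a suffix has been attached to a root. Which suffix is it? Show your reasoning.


The word 'famous' = 'fame' (root) + '-ous' (suffix). The suffix is '-ous'.

ous


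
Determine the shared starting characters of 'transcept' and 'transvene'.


Compare from the start: 5 characters match: 'trans'. Mismatch at position 6: 'c' vs 'v'.

trans


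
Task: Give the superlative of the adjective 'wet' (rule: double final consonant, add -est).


Apply superlative formation (double final consonant, add -est): 'wet' -> 'wettest'.

wettest


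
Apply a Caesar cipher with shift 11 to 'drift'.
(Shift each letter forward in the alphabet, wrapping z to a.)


Shift each letter by 11: d -> o, r -> c, i -> t, f -> q, t -> e. Result: 'octqe'.

octqe


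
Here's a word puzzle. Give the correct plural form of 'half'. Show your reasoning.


Apply rule: Change -f to -ves. 'half' becomes 'halves'.

halves


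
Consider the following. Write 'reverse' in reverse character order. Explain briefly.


Reverse 'reverse' character by character: 'esrever'.

esrever


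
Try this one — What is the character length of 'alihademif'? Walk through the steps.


Spell out 'alihademif' and number each letter: a(1), l(2), i(3), h(4), a(5), d(6), e(7), m(8), i(9), f(10). Total: 10 letters.

10


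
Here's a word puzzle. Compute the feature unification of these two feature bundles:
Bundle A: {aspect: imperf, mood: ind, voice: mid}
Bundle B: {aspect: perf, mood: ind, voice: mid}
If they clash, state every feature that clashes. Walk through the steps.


Compare features:
aspect: A=imperf vs B=perf -> CLASH
mood: A=ind vs B=ind -> unified: ind
voice: A=mid vs B=mid -> unified: mid
Clash detected on feature 'aspect' (imperf vs perf); unification fails.

CLASH on 'aspect' (imperf vs perf)


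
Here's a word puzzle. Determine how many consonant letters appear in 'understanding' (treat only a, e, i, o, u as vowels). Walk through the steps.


Consonants in 'understanding': n, d, r, s, t, n, d, n, g = 9 consonants.

9


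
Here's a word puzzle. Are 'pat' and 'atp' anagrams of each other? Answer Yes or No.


Sorted letters of 'pat': 'apt'
Sorted letters of 'atp': 'apt'
They match.

Yes


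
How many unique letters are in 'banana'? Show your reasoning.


Unique letters in 'banana': {a, b, n} = 3 distinct letters.

3


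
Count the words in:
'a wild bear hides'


Split into words: a | wild | bear | hides = 4 words.

4


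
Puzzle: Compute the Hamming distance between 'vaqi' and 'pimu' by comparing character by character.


Alignment:
Position 1: 'v' vs 'p' = DIFFER
Position 2: 'a' vs 'i' = DIFFER
Position 3: 'q' vs 'm' = DIFFER
Position 4: 'i' vs 'u' = DIFFER
Total differences: 4

4


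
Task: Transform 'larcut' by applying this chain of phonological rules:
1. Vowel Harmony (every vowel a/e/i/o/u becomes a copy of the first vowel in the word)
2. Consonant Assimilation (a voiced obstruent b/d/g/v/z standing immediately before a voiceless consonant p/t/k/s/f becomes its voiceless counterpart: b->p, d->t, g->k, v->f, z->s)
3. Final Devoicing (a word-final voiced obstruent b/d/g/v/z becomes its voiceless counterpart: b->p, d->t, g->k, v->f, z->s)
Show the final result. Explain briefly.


Starting form: 'larcut'
Rule 1: Vowel Harmony: all vowels become 'a' (matching first vowel). 'larcut' -> 'larcat'
Rule 2: Consonant Assimilation: no voiced obstruent (b/d/g/v/z) stands immediately before a voiceless consonant (p/t/k/s/f). No change.
Rule 3: Final Devoicing: final consonant 't' is not one of the voiced obstruents b/d/g/v/z. No change.
Final form: 'larcat'

larcat


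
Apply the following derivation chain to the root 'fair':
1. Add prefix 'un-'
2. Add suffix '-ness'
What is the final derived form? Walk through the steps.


Step 1: Add prefix 'un-' to 'fair' = 'unfair'
Step 2: Add suffix '-ness' to 'unfair' = 'unfairness'

unfairness


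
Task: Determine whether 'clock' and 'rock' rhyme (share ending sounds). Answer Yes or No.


Rime (stressed vowel + following sounds) of 'clock': -ock = /ɒk/
Rime of 'rock': -ock = /ɒk/
/ɒk/ and /ɒk/ are the same ending sound, so the words rhyme.

Yes


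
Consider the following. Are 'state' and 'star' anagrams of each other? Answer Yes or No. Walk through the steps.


Sorted letters of 'state': 'aestt'
Sorted letters of 'star': 'arst'
They do not match.

No


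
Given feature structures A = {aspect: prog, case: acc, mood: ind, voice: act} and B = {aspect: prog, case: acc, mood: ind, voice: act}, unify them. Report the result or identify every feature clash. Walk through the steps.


Compare features:
aspect: A=prog vs B=prog -> unified: prog
case: A=acc vs B=acc -> unified: acc
mood: A=ind vs B=ind -> unified: ind
voice: A=act vs B=act -> unified: act
No clashes found.

Unified: {aspect: prog, case: acc, mood: ind, voice: act}


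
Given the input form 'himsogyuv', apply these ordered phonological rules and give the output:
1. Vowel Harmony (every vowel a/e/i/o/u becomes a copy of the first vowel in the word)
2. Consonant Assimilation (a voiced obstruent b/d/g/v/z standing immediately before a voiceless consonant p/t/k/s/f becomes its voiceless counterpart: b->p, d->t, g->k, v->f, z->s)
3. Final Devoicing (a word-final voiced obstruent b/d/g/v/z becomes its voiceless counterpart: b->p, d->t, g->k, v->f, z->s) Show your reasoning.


Starting form: 'himsogyuv'
Rule 1: Vowel Harmony: all vowels become 'i' (matching first vowel). 'himsogyuv' -> 'himsigyiv'
Rule 2: Consonant Assimilation: no voiced obstruent (b/d/g/v/z) stands immediately before a voiceless consonant (p/t/k/s/f). No change.
Rule 3: Final Devoicing: word-final voiced obstruent 'v' becomes voiceless 'f'. 'himsigyiv' -> 'himsigyif'
Final form: 'himsigyif'

himsigyif


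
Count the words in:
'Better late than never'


Split into words: Better | late | than | never = 4 words.

4


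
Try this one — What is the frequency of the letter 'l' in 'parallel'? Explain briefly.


Letter 'l' in 'parallel': found at position(s) 5, 6, 8 = 3 occurrence(s).

3


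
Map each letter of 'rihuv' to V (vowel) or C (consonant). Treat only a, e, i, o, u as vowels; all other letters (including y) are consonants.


Letter mapping: r = C, i = V, h = C, u = V, v = C.

CVCVC


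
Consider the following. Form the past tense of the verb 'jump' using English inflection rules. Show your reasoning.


Apply rule: Add -ed. 'jump' becomes 'jumped'.

jumped


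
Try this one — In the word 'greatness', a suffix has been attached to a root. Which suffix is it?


The word 'greatness' = 'great' (root) + '-ness' (suffix). The suffix is '-ness'.

ness


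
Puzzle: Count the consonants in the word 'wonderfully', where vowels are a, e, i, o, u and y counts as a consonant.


Consonants in 'wonderfully': w, n, d, r, f, l, l, y = 8 consonants.

8


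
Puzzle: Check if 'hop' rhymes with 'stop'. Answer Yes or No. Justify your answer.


Rime (stressed vowel + following sounds) of 'hop': -op = /ɒp/
Rime of 'stop': -op = /ɒp/
/ɒp/ and /ɒp/ are the same ending sound, so the words rhyme.

Yes


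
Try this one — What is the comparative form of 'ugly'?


Apply comparative formation (consonant + y: change y to i, add -er): 'ugly' -> 'uglier'.

uglier


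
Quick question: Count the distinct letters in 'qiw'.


Unique letters in 'qiw': {i, q, w} = 3 distinct letters.

3


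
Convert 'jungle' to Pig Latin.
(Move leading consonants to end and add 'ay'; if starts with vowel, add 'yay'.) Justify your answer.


'jungle': move consonant cluster 'j' to end and add 'ay': 'unglejay'.

unglejay


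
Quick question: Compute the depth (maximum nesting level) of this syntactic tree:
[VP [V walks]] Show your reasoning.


Count bracket nesting levels:
'[' at pos 0: depth = 1
'[' at pos 4: depth = 2
Maximum depth reached: 2

2


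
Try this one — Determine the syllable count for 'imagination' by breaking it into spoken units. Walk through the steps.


Break 'imagination' into syllables: i-mag-i-na-tion -> i | mag | i | na | tion = 5 syllables

5 syllables


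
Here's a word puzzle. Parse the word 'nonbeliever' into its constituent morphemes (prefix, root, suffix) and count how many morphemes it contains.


Step 1: Identify prefix: 'non' (meaning: not)
Step 2: Identify root: 'believe'
Step 3: Identify suffix(es): 'er'
Decomposition: non- (prefix: not) + believe (root) + -er (suffix: one who)
Total morphemes: 3

3 morphemes (non- (prefix: not) + believe (root) + -er (suffix: one who))


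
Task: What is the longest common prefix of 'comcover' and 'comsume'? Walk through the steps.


Compare from the start: 3 characters match: 'com'. Mismatch at position 4: 'c' vs 's'.

com


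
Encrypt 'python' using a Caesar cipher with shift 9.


Shift each letter by 9: p -> y, y -> h, t -> c, h -> q, o -> x, n -> w. Result: 'yhcqxw'.

yhcqxw


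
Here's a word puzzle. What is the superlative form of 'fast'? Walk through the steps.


Apply superlative formation (add -est): 'fast' -> 'fastest'.

fastest


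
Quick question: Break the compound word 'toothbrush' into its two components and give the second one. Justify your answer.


Split 'toothbrush' into 'tooth' + 'brush'. The second part is 'brush'.

brush


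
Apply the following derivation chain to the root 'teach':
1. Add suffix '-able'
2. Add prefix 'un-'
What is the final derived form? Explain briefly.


Step 1: Add suffix '-able' to 'teach' = 'teachable'
Step 2: Add prefix 'un-' to 'teachable' = 'unteachable'

unteachable


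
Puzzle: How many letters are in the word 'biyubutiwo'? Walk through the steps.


Spell out 'biyubutiwo' and number each letter: b(1), i(2), y(3), u(4), b(5), u(6), t(7), i(8), w(9), o(10). Total: 10 letters.

10


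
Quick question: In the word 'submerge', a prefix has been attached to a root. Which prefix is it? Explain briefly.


The word 'submerge' = 'sub' (prefix) + 'merge' (root). The prefix is 'sub'.

sub


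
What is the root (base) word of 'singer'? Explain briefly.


Remove suffix '-er' from 'singer' to get root 'sing'.

sing


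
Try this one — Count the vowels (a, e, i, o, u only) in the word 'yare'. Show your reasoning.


Vowels in 'yare': a, e = 2 vowels.

2


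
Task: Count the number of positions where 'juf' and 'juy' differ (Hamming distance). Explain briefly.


Alignment:
Position 1: 'j' vs 'j' = match
Position 2: 'u' vs 'u' = match
Position 3: 'f' vs 'y' = DIFFER
Total differences: 1

1


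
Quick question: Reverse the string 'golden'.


Reverse 'golden' character by character: 'nedlog'.

nedlog


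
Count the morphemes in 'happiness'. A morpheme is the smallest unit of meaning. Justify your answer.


Decomposition: happy (root) + -ness (suffix) = 2 morpheme(s)

2 morphemes


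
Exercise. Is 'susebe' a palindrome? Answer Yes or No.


Forward: 'susebe'
Reversed: 'ebesus'
They differ.

No


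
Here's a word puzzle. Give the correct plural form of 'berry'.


Apply rule: Change -y to -ies (consonant + y). 'berry' becomes 'berries'.

berries


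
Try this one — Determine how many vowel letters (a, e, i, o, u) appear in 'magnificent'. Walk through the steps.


Vowels in 'magnificent': a, i, i, e = 4 vowels.

4


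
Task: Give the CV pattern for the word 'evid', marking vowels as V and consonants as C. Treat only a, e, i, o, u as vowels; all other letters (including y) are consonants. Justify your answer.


Letter mapping: e = V, v = C, i = V, d = C.

VCVC


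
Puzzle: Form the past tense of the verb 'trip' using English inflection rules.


Apply rule: Double final consonant and add -ed. 'trip' becomes 'tripped'.

tripped


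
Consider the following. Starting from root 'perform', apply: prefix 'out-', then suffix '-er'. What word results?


Step 1: Add prefix 'out-' to 'perform' = 'outperform'
Step 2: Add suffix '-er' to 'outperform' = 'outperformer'

outperformer


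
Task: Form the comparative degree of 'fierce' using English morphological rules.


Apply comparative formation (ends in e: add -r): 'fierce' -> 'fiercer'.

fiercer


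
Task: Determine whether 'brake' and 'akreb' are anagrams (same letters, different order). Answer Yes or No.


Sorted letters of 'brake': 'abekr'
Sorted letters of 'akreb': 'abekr'
They match.

Yes


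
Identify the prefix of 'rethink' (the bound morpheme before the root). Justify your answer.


The word 'rethink' = 're' (prefix) + 'think' (root). The prefix is 're'.

re


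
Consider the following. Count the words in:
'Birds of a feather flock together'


Split into words: Birds | of | a | feather | flock | together = 6 words.

6


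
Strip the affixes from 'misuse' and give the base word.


Remove prefix 'mis' from 'misuse' to get root 'use'.

use


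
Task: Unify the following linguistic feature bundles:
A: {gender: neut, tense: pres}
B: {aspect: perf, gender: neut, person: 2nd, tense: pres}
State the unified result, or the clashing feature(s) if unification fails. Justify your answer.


Compare features:
aspect: A=_ vs B=perf -> unified: perf
gender: A=neut vs B=neut -> unified: neut
person: A=_ vs B=2nd -> unified: 2nd
tense: A=pres vs B=pres -> unified: pres
No clashes found.

Unified: {aspect: perf, gender: neut, person: 2nd, tense: pres}


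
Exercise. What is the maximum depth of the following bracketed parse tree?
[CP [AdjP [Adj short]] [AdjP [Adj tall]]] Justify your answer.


Count bracket nesting levels:
'[' at pos 0: depth = 1
'[' at pos 4: depth = 2
'[' at pos 10: depth = 3
'[' at pos 23: depth = 2
'[' at pos 29: depth = 3
Maximum depth reached: 3

3


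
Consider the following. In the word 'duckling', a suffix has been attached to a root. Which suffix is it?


The word 'duckling' = 'duck' (root) + '-ling' (suffix). The suffix is '-ling'.

ling


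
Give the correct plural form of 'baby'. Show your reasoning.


Apply rule: Change -y to -ies (consonant + y). 'baby' becomes 'babies'.

babies


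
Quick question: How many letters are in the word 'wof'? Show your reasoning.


Spell out 'wof' and number each letter: w(1), o(2), f(3). Total: 3 letters.

3


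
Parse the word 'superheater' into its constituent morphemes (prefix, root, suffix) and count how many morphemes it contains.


Step 1: Identify prefix: 'super' (meaning: above)
Step 2: Identify root: 'heat'
Step 3: Identify suffix(es): 'er'
Decomposition: super- (prefix: above) + heat (root) + -er (suffix: one who)
Total morphemes: 3

3 morphemes (super- (prefix: above) + heat (root) + -er (suffix: one who))


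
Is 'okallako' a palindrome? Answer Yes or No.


Forward: 'okallako'
Reversed: 'okallako'
They are identical.

Yes


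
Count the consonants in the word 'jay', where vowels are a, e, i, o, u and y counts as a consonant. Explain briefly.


Consonants in 'jay': j, y = 2 consonants.

2


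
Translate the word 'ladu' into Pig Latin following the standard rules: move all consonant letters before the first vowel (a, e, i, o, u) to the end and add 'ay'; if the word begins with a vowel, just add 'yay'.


'ladu': move consonant cluster 'l' to end and add 'ay': 'adulay'.

adulay


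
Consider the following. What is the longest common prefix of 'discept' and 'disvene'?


Compare from the start: 3 characters match: 'dis'. Mismatch at position 4: 'c' vs 'v'.

dis


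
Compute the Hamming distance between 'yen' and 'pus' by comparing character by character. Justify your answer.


Alignment:
Position 1: 'y' vs 'p' = DIFFER
Position 2: 'e' vs 'u' = DIFFER
Position 3: 'n' vs 's' = DIFFER
Total differences: 3

3


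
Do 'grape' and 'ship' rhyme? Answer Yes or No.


Rime (stressed vowel + following sounds) of 'grape': -ape = /eɪp/
Rime of 'ship': -ip = /ɪp/
/eɪp/ and /ɪp/ are different ending sounds, so the words do not rhyme.

No


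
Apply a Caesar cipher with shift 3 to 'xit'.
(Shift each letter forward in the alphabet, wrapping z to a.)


Shift each letter by 3: x -> a, i -> l, t -> w. Result: 'alw'.

alw


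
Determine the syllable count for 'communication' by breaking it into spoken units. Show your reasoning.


Break 'communication' into syllables: com-mu-ni-ca-tion -> com | mu | ni | ca | tion = 5 syllables

5 syllables


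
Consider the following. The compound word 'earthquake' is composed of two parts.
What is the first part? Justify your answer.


Split 'earthquake' into 'earth' + 'quake'. The first part is 'earth'.

earth


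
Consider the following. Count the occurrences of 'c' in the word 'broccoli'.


Letter 'c' in 'broccoli': found at position(s) 4, 5 = 2 occurrence(s).

2


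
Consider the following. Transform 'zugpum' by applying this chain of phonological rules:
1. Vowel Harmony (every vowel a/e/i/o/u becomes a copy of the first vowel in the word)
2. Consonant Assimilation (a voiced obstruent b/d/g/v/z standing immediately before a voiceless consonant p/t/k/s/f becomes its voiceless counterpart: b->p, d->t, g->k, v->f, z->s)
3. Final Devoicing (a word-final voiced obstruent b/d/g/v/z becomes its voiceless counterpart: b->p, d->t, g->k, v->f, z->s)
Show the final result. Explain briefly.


Starting form: 'zugpum'
Rule 1: Vowel Harmony: all vowels already match. No change.
Rule 2: Consonant Assimilation: voiced obstruent before voiceless consonant becomes voiceless ('gp' -> 'kp'). 'zugpum' -> 'zukpum'
Rule 3: Final Devoicing: final consonant 'm' is not one of the voiced obstruents b/d/g/v/z. No change.
Final form: 'zukpum'

zukpum


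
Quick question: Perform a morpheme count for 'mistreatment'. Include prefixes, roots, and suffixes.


Decomposition: mis- (prefix) + treat (root) + -ment (suffix) = 3 morpheme(s)

3 morphemes


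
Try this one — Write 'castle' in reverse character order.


Reverse 'castle' character by character: 'eltsac'.

eltsac


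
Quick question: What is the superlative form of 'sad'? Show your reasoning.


Apply superlative formation (double final consonant, add -est): 'sad' -> 'saddest'.

saddest


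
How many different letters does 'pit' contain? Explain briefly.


Unique letters in 'pit': {i, p, t} = 3 distinct letters.

3


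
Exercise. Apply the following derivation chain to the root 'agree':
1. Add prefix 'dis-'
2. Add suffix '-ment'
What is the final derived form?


Step 1: Add prefix 'dis-' to 'agree' = 'disagree'
Step 2: Add suffix '-ment' to 'disagree' = 'disagreement'

disagreement


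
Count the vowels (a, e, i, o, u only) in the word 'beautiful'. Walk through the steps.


Vowels in 'beautiful': e, a, u, i, u = 5 vowels.

5


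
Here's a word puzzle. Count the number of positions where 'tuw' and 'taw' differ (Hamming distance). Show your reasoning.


Alignment:
Position 1: 't' vs 't' = match
Position 2: 'u' vs 'a' = DIFFER
Position 3: 'w' vs 'w' = match
Total differences: 1

1


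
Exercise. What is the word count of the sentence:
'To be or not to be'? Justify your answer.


Split into words: To | be | or | not | to | be = 6 words.

6


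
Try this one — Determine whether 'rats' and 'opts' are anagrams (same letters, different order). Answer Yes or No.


Sorted letters of 'rats': 'arst'
Sorted letters of 'opts': 'opst'
They do not match.

No


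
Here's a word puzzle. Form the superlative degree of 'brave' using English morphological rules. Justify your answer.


Apply superlative formation (ends in e: add -st): 'brave' -> 'bravest'.

bravest


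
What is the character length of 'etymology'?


Spell out 'etymology' and number each letter: e(1), t(2), y(3), m(4), o(5), l(6), o(7), g(8), y(9). Total: 9 letters.

9


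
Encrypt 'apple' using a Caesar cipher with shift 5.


Shift each letter by 5: a -> f, p -> u, p -> u, l -> q, e -> j. Result: 'fuuqj'.

fuuqj


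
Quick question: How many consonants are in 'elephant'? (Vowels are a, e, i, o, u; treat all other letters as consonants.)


Consonants in 'elephant': l, p, h, n, t = 5 consonants.

5


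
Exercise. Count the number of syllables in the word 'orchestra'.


Break 'orchestra' into syllables: or-ches-tra -> or | ches | tra = 3 syllables

3 syllables


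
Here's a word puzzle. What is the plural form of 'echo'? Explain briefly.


Apply rule: Add -es (consonant + o). 'echo' becomes 'echoes'.

echoes


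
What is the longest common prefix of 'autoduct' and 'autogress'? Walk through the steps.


Compare from the start: 4 characters match: 'auto'. Mismatch at position 5: 'd' vs 'g'.

auto


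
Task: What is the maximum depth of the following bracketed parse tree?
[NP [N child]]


Count bracket nesting levels:
'[' at pos 0: depth = 1
'[' at pos 4: depth = 2
Maximum depth reached: 2

2


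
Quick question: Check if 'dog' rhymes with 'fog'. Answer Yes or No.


Rime (stressed vowel + following sounds) of 'dog': -og = /ɒg/
Rime of 'fog': -og = /ɒg/
/ɒg/ and /ɒg/ are the same ending sound, so the words rhyme.

Yes


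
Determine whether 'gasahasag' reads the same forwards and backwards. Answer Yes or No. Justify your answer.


Forward: 'gasahasag'
Reversed: 'gasahasag'
They are identical.

Yes


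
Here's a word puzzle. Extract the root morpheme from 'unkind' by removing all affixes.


Remove prefix 'un' from 'unkind' to get root 'kind'.

kind


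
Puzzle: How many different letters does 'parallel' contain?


Unique letters in 'parallel': {a, e, l, p, r} = 5 distinct letters.

5


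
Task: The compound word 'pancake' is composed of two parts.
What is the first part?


Split 'pancake' into 'pan' + 'cake'. The first part is 'pan'.

pan


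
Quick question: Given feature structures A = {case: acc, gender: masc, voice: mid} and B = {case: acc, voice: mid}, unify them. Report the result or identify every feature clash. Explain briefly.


Compare features:
case: A=acc vs B=acc -> unified: acc
gender: A=masc vs B=_ -> unified: masc
voice: A=mid vs B=mid -> unified: mid
No clashes found.

Unified: {case: acc, gender: masc, voice: mid}


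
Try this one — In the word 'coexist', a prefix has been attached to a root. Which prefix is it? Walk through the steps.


The word 'coexist' = 'co' (prefix) + 'exist' (root). The prefix is 'co'.

co


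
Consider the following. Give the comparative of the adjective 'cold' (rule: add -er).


Apply comparative formation (add -er): 'cold' -> 'colder'.

colder


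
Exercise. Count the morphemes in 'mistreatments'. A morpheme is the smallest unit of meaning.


Decomposition: mis- (prefix) + treat (root) + -ment (suffix) + -s (plural) = 4 morpheme(s)

4 morphemes


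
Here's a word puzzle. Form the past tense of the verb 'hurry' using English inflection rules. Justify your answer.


Apply rule: Change -y to -ied. 'hurry' becomes 'hurried'.

hurried


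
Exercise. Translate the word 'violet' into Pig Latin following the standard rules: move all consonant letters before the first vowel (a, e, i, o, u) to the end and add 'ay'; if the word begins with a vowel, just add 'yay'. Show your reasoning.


'violet': move consonant cluster 'v' to end and add 'ay': 'ioletvay'.

ioletvay


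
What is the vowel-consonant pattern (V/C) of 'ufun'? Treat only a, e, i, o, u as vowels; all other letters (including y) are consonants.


Letter mapping: u = V, f = C, u = V, n = C.

VCVC


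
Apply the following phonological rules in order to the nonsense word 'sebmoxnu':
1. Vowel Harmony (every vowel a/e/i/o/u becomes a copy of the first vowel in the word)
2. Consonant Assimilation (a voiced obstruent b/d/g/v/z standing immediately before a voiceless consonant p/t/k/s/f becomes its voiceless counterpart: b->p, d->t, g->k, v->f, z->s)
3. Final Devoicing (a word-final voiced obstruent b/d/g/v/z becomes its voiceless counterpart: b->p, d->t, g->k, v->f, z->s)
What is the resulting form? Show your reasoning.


Starting form: 'sebmoxnu'
Rule 1: Vowel Harmony: all vowels become 'e' (matching first vowel). 'sebmoxnu' -> 'sebmexne'
Rule 2: Consonant Assimilation: no voiced obstruent (b/d/g/v/z) stands immediately before a voiceless consonant (p/t/k/s/f). No change.
Rule 3: Final Devoicing: the word ends in the vowel 'e', not a consonant. No change.
Final form: 'sebmexne'

sebmexne


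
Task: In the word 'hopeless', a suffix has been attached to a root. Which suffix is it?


The word 'hopeless' = 'hope' (root) + '-less' (suffix). The suffix is '-less'.

less


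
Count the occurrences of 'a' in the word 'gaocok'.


Letter 'a' in 'gaocok': found at position(s) 2 = 1 occurrence(s).

1


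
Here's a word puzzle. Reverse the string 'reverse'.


Reverse 'reverse' character by character: 'esrever'.

esrever


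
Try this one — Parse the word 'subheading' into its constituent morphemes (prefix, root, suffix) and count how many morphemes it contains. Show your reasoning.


Step 1: Identify prefix: 'sub' (meaning: below)
Step 2: Identify root: 'head'
Step 3: Identify suffix(es): 'ing'
Decomposition: sub- (prefix: below) + head (root) + -ing (suffix: ongoing/result)
Total morphemes: 3

3 morphemes (sub- (prefix: below) + head (root) + -ing (suffix: ongoing/result))


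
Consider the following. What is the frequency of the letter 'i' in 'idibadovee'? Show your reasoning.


Letter 'i' in 'idibadovee': found at position(s) 1, 3 = 2 occurrence(s).

2


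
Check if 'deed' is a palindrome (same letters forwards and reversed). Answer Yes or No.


Forward: 'deed'
Reversed: 'deed'
They are identical.

Yes


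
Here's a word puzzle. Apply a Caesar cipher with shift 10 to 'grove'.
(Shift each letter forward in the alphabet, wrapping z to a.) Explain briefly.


Shift each letter by 10: g -> q, r -> b, o -> y, v -> f, e -> o. Result: 'qbyfo'.

qbyfo


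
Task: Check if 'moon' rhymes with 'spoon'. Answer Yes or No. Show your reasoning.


Rime (stressed vowel + following sounds) of 'moon': -oon = /uːn/
Rime of 'spoon': -oon = /uːn/
/uːn/ and /uːn/ are the same ending sound, so the words rhyme.

Yes


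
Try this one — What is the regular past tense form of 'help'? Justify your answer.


Apply rule: Add -ed. 'help' becomes 'helped'.

helped


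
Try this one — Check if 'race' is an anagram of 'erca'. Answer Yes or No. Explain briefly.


Sorted letters of 'race': 'acer'
Sorted letters of 'erca': 'acer'
They match.

Yes


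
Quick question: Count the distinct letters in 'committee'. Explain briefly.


Unique letters in 'committee': {c, e, i, m, o, t} = 6 distinct letters.

6


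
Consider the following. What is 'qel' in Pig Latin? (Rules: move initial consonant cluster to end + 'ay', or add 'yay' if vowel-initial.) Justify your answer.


'qel': move consonant cluster 'q' to end and add 'ay': 'elqay'.

elqay
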